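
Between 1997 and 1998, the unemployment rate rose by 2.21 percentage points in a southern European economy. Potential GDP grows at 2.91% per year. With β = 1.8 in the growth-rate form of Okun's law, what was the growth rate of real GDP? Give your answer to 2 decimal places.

Growth-rate Okun's law: g_Y = g_Y* - β × Δu.
g_Y = 2.91 - 1.8 × (2.21) = 2.91 - 3.978 = -1.068%, i.e. -1.07% to 2 d.p.

-1.07%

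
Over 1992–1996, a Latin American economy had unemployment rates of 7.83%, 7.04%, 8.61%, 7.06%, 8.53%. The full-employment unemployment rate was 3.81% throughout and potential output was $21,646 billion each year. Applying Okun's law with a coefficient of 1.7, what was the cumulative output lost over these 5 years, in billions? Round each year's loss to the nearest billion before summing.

Year 1992: gap = -1.7 × (7.83 - 3.81) = -6.834%, loss ≈ 21646 × 6.834/100 ≈ 1479.
Year 1993: gap = -1.7 × (7.04 - 3.81) = -5.491%, loss ≈ 21646 × 5.491/100 ≈ 1189.
Year 1994: gap = -1.7 × (8.61 - 3.81) = -8.16%, loss ≈ 21646 × 8.16/100 ≈ 1766.
Year 1995: gap = -1.7 × (7.06 - 3.81) = -5.525%, loss ≈ 21646 × 5.525/100 ≈ 1196.
Year 1996: gap = -1.7 × (8.53 - 3.81) = -8.024%, loss ≈ 21646 × 8.024/100 ≈ 1737.
Total lost output = 1479 + 1189 + 1766 + 1196 + 1737 = 7367 billion.

$7,367 billion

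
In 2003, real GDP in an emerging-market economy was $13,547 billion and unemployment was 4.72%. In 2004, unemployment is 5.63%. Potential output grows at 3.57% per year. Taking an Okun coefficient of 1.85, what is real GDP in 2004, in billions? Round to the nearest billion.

$13,803 billion

Δu = 5.63 - 4.72 = 0.91 points.
Okun's law (growth form): g_Y = g_Y* - β × Δu = 3.57 - 1.85 × (0.91) = 3.57 - 1.6835 = 1.8865%.
Real GDP in the next year = 13547 × (1 + 1.8865/100) = 13547 × 1.018865 ≈ 13803 billion.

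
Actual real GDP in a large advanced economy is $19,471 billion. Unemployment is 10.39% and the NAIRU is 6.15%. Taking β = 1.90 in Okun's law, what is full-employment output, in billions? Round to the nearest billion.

$21,177 billion

Unemployment gap = 10.39 - 6.15 = 4.24 points, so output gap = -1.9 × 4.24 = -8.056%.
Since Y = Y* × (1 + gap/100), Y* = 19471/0.91944 ≈ 21177 billion.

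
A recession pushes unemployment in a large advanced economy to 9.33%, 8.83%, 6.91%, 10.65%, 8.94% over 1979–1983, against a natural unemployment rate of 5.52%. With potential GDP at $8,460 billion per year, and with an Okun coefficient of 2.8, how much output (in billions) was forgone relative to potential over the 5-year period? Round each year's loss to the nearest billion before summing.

$4,041 billion

Year 1979: gap = -2.8 × (9.33 - 5.52) = -10.668%, loss ≈ 8460 × 10.668/100 ≈ 903.
Year 1980: gap = -2.8 × (8.83 - 5.52) = -9.268%, loss ≈ 8460 × 9.268/100 ≈ 784.
Year 1981: gap = -2.8 × (6.91 - 5.52) = -3.892%, loss ≈ 8460 × 3.892/100 ≈ 329.
Year 1982: gap = -2.8 × (10.65 - 5.52) = -14.364%, loss ≈ 8460 × 14.364/100 ≈ 1215.
Year 1983: gap = -2.8 × (8.94 - 5.52) = -9.576%, loss ≈ 8460 × 9.576/100 ≈ 810.
Total lost output = 903 + 784 + 329 + 1215 + 810 = 4041 billion.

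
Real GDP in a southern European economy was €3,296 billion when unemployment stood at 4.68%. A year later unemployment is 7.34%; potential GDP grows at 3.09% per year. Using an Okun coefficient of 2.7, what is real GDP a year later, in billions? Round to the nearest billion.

Δu = 7.34 - 4.68 = 2.66 points.
Okun's law (growth form): g_Y = g_Y* - β × Δu = 3.09 - 2.7 × (2.66) = 3.09 - 7.182 = -4.092%.
Real GDP in the next year = 3296 × (1 - 4.092/100) = 3296 × 0.95908 ≈ 3161 billion.

€3,161 billion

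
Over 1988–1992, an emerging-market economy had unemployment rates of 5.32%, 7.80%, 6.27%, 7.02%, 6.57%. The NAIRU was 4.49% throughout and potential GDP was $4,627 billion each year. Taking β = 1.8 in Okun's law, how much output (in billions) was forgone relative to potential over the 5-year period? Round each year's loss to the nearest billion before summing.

$877 billion

Year 1988: gap = -1.8 × (5.32 - 4.49) = -1.494%, loss ≈ 4627 × 1.494/100 ≈ 69.
Year 1989: gap = -1.8 × (7.8 - 4.49) = -5.958%, loss ≈ 4627 × 5.958/100 ≈ 276.
Year 1990: gap = -1.8 × (6.27 - 4.49) = -3.204%, loss ≈ 4627 × 3.204/100 ≈ 148.
Year 1991: gap = -1.8 × (7.02 - 4.49) = -4.554%, loss ≈ 4627 × 4.554/100 ≈ 211.
Year 1992: gap = -1.8 × (6.57 - 4.49) = -3.744%, loss ≈ 4627 × 3.744/100 ≈ 173.
Total lost output = 69 + 276 + 148 + 211 + 173 = 877 billion.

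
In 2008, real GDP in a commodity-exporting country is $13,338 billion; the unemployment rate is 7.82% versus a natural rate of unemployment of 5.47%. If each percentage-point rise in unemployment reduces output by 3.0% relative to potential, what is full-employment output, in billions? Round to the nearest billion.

Unemployment gap = 7.82 - 5.47 = 2.35 points, so output gap = -3 × 2.35 = -7.05%.
Since Y = Y* × (1 + gap/100), Y* = 13338/0.9295 ≈ 14350 billion.

$14,350 billion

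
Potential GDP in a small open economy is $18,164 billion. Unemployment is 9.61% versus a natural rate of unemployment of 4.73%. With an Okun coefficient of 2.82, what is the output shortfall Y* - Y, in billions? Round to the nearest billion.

Output gap = -2.82 × (9.61 - 4.73) = -2.82 × 4.88 = -13.7616%.
Actual GDP ≈ 18164 × 0.862384 ≈ 15664 billion, so the shortfall is 18164 - 15664 = 2500 billion.

$2,500 billion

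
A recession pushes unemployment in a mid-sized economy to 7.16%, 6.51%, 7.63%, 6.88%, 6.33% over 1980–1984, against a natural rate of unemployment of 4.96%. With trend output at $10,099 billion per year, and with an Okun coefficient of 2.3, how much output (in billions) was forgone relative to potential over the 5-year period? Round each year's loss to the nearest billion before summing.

$2,255 billion

Year 1980: gap = -2.3 × (7.16 - 4.96) = -5.06%, loss ≈ 10099 × 5.06/100 ≈ 511.
Year 1981: gap = -2.3 × (6.51 - 4.96) = -3.565%, loss ≈ 10099 × 3.565/100 ≈ 360.
Year 1982: gap = -2.3 × (7.63 - 4.96) = -6.141%, loss ≈ 10099 × 6.141/100 ≈ 620.
Year 1983: gap = -2.3 × (6.88 - 4.96) = -4.416%, loss ≈ 10099 × 4.416/100 ≈ 446.
Year 1984: gap = -2.3 × (6.33 - 4.96) = -3.151%, loss ≈ 10099 × 3.151/100 ≈ 318.
Total lost output = 511 + 360 + 620 + 446 + 318 = 2255 billion.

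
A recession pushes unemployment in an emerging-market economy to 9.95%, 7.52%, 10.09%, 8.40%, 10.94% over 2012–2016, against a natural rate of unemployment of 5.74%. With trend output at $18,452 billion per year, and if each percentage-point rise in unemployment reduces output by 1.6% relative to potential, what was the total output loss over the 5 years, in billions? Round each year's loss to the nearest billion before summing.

Year 2012: gap = -1.6 × (9.95 - 5.74) = -6.736%, loss ≈ 18452 × 6.736/100 ≈ 1243.
Year 2013: gap = -1.6 × (7.52 - 5.74) = -2.848%, loss ≈ 18452 × 2.848/100 ≈ 526.
Year 2014: gap = -1.6 × (10.09 - 5.74) = -6.96%, loss ≈ 18452 × 6.96/100 ≈ 1284.
Year 2015: gap = -1.6 × (8.4 - 5.74) = -4.256%, loss ≈ 18452 × 4.256/100 ≈ 785.
Year 2016: gap = -1.6 × (10.94 - 5.74) = -8.32%, loss ≈ 18452 × 8.32/100 ≈ 1535.
Total lost output = 1243 + 526 + 1284 + 785 + 1535 = 5373 billion.

$5,373 billion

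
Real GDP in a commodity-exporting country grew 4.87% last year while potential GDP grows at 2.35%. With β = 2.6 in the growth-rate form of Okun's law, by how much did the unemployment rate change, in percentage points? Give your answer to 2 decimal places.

Growth-rate Okun's law: g_Y = g_Y* - β × Δu, so Δu = (g_Y* - g_Y)/β.
Δu = (2.35 - 4.87)/2.6 = -2.52/2.6 = -0.97 percentage points.

-0.97 percentage points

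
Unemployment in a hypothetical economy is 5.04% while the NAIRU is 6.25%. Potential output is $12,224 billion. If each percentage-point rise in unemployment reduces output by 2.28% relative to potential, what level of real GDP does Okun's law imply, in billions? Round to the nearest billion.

Unemployment gap = 5.04 - 6.25 = -1.21 points, so the output gap is -2.28 × (-1.21) = 2.7588%.
Actual GDP = 12224 × (1 + 2.7588/100) = 12224 × 1.027588 ≈ 12561 billion.

$12,561 billion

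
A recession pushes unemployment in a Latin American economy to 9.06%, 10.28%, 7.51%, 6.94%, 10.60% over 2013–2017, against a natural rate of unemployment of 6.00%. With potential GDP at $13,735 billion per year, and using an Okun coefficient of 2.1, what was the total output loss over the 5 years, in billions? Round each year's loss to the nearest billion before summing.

$4,152 billion

Year 2013: gap = -2.1 × (9.06 - 6) = -6.426%, loss ≈ 13735 × 6.426/100 ≈ 883.
Year 2014: gap = -2.1 × (10.28 - 6) = -8.988%, loss ≈ 13735 × 8.988/100 ≈ 1235.
Year 2015: gap = -2.1 × (7.51 - 6) = -3.171%, loss ≈ 13735 × 3.171/100 ≈ 436.
Year 2016: gap = -2.1 × (6.94 - 6) = -1.974%, loss ≈ 13735 × 1.974/100 ≈ 271.
Year 2017: gap = -2.1 × (10.6 - 6) = -9.66%, loss ≈ 13735 × 9.66/100 ≈ 1327.
Total lost output = 883 + 1235 + 436 + 271 + 1327 = 4152 billion.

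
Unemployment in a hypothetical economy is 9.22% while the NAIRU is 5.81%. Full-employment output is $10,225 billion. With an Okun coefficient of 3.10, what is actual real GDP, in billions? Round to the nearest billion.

Unemployment gap = 9.22 - 5.81 = 3.41 points, so the output gap is -3.1 × 3.41 = -10.571%.
Actual GDP = 10225 × (1 - 10.571/100) = 10225 × 0.89429 ≈ 9144 billion.

$9,144 billion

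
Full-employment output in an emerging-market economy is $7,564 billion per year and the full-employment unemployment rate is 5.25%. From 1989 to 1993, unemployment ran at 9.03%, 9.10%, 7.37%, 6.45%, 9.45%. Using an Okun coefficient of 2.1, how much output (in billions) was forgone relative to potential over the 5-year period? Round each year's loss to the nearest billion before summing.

Year 1989: gap = -2.1 × (9.03 - 5.25) = -7.938%, loss ≈ 7564 × 7.938/100 ≈ 600.
Year 1990: gap = -2.1 × (9.1 - 5.25) = -8.085%, loss ≈ 7564 × 8.085/100 ≈ 612.
Year 1991: gap = -2.1 × (7.37 - 5.25) = -4.452%, loss ≈ 7564 × 4.452/100 ≈ 337.
Year 1992: gap = -2.1 × (6.45 - 5.25) = -2.52%, loss ≈ 7564 × 2.52/100 ≈ 191.
Year 1993: gap = -2.1 × (9.45 - 5.25) = -8.82%, loss ≈ 7564 × 8.82/100 ≈ 667.
Total lost output = 600 + 612 + 337 + 191 + 667 = 2407 billion.

$2,407 billion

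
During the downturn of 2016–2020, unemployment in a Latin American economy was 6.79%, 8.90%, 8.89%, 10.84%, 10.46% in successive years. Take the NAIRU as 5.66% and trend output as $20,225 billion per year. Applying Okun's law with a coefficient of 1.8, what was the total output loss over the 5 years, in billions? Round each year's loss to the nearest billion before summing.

$6,400 billion

Year 2016: gap = -1.8 × (6.79 - 5.66) = -2.034%, loss ≈ 20225 × 2.034/100 ≈ 411.
Year 2017: gap = -1.8 × (8.9 - 5.66) = -5.832%, loss ≈ 20225 × 5.832/100 ≈ 1180.
Year 2018: gap = -1.8 × (8.89 - 5.66) = -5.814%, loss ≈ 20225 × 5.814/100 ≈ 1176.
Year 2019: gap = -1.8 × (10.84 - 5.66) = -9.324%, loss ≈ 20225 × 9.324/100 ≈ 1886.
Year 2020: gap = -1.8 × (10.46 - 5.66) = -8.64%, loss ≈ 20225 × 8.64/100 ≈ 1747.
Total lost output = 411 + 1180 + 1176 + 1886 + 1747 = 6400 billion.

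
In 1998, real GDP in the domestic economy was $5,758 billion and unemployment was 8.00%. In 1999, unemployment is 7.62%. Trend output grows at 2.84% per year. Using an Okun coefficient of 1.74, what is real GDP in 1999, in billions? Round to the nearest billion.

Δu = 7.62 - 8 = -0.38 points.
Okun's law (growth form): g_Y = g_Y* - β × Δu = 2.84 - 1.74 × (-0.38) = 2.84 + 0.6612 = 3.5012%.
Real GDP in the next year = 5758 × (1 + 3.5012/100) = 5758 × 1.035012 ≈ 5960 billion.

$5,960 billion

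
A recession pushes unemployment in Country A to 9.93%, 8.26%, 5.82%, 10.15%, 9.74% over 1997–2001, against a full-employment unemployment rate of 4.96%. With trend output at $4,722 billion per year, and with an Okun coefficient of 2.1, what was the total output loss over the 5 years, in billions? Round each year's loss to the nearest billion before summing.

Year 1997: gap = -2.1 × (9.93 - 4.96) = -10.437%, loss ≈ 4722 × 10.437/100 ≈ 493.
Year 1998: gap = -2.1 × (8.26 - 4.96) = -6.93%, loss ≈ 4722 × 6.93/100 ≈ 327.
Year 1999: gap = -2.1 × (5.82 - 4.96) = -1.806%, loss ≈ 4722 × 1.806/100 ≈ 85.
Year 2000: gap = -2.1 × (10.15 - 4.96) = -10.899%, loss ≈ 4722 × 10.899/100 ≈ 515.
Year 2001: gap = -2.1 × (9.74 - 4.96) = -10.038%, loss ≈ 4722 × 10.038/100 ≈ 474.
Total lost output = 493 + 327 + 85 + 515 + 474 = 1894 billion.

$1,894 billion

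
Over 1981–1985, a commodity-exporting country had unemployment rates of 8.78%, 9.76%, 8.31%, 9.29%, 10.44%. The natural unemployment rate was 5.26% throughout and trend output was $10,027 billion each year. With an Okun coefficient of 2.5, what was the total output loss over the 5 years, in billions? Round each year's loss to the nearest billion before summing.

Year 1981: gap = -2.5 × (8.78 - 5.26) = -8.8%, loss ≈ 10027 × 8.8/100 ≈ 882.
Year 1982: gap = -2.5 × (9.76 - 5.26) = -11.25%, loss ≈ 10027 × 11.25/100 ≈ 1128.
Year 1983: gap = -2.5 × (8.31 - 5.26) = -7.625%, loss ≈ 10027 × 7.625/100 ≈ 765.
Year 1984: gap = -2.5 × (9.29 - 5.26) = -10.075%, loss ≈ 10027 × 10.075/100 ≈ 1010.
Year 1985: gap = -2.5 × (10.44 - 5.26) = -12.95%, loss ≈ 10027 × 12.95/100 ≈ 1298.
Total lost output = 882 + 1128 + 765 + 1010 + 1298 = 5083 billion.

$5,083 billion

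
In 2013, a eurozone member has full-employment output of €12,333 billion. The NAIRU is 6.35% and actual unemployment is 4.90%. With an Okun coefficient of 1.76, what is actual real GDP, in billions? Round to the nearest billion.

Unemployment gap = 4.9 - 6.35 = -1.45 points, so the output gap is -1.76 × (-1.45) = 2.552%.
Actual GDP = 12333 × (1 + 2.552/100) = 12333 × 1.02552 ≈ 12648 billion.

€12,648 billion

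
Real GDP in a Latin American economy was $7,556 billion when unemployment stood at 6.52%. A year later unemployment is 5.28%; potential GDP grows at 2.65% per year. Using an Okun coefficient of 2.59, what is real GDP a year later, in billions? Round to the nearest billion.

$7,999 billion

Δu = 5.28 - 6.52 = -1.24 points.
Okun's law (growth form): g_Y = g_Y* - β × Δu = 2.65 - 2.59 × (-1.24) = 2.65 + 3.2116 = 5.8616%.
Real GDP in the next year = 7556 × (1 + 5.8616/100) = 7556 × 1.058616 ≈ 7999 billion.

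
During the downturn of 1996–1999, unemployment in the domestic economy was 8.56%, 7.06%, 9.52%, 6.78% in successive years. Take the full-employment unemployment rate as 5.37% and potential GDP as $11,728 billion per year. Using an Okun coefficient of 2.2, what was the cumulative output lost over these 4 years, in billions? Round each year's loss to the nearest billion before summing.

Year 1996: gap = -2.2 × (8.56 - 5.37) = -7.018%, loss ≈ 11728 × 7.018/100 ≈ 823.
Year 1997: gap = -2.2 × (7.06 - 5.37) = -3.718%, loss ≈ 11728 × 3.718/100 ≈ 436.
Year 1998: gap = -2.2 × (9.52 - 5.37) = -9.13%, loss ≈ 11728 × 9.13/100 ≈ 1071.
Year 1999: gap = -2.2 × (6.78 - 5.37) = -3.102%, loss ≈ 11728 × 3.102/100 ≈ 364.
Total lost output = 823 + 436 + 1071 + 364 = 2694 billion.

$2,694 billion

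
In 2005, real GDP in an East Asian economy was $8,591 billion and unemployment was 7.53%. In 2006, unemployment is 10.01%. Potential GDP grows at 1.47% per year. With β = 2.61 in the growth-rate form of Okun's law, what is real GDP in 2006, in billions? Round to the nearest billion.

$8,161 billion

Δu = 10.01 - 7.53 = 2.48 points.
Okun's law (growth form): g_Y = g_Y* - β × Δu = 1.47 - 2.61 × (2.48) = 1.47 - 6.4728 = -5.0028%.
Real GDP in the next year = 8591 × (1 - 5.0028/100) = 8591 × 0.949972 ≈ 8161 billion.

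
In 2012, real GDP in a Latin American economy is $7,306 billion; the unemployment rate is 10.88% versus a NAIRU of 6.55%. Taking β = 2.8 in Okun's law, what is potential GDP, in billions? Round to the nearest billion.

$8,314 billion

Unemployment gap = 10.88 - 6.55 = 4.33 points, so output gap = -2.8 × 4.33 = -12.124%.
Since Y = Y* × (1 + gap/100), Y* = 7306/0.87876 ≈ 8314 billion.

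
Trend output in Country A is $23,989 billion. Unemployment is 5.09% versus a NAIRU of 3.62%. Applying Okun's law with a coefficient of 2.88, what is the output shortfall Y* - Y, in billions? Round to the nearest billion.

Output gap = -2.88 × (5.09 - 3.62) = -2.88 × 1.47 = -4.2336%.
Actual GDP ≈ 23989 × 0.957664 ≈ 22973 billion, so the shortfall is 23989 - 22973 = 1016 billion.

$1,016 billion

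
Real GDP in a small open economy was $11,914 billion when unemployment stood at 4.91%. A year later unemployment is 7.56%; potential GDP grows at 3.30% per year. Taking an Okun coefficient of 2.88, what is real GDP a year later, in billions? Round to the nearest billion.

Δu = 7.56 - 4.91 = 2.65 points.
Okun's law (growth form): g_Y = g_Y* - β × Δu = 3.30 - 2.88 × (2.65) = 3.3 - 7.632 = -4.332%.
Real GDP in the next year = 11914 × (1 - 4.332/100) = 11914 × 0.95668 ≈ 11398 billion.

$11,398 billion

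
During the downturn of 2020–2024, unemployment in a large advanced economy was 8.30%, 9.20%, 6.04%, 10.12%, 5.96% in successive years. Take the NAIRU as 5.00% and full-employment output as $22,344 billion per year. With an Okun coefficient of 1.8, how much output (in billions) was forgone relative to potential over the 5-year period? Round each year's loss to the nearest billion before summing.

Year 2020: gap = -1.8 × (8.3 - 5) = -5.94%, loss ≈ 22344 × 5.94/100 ≈ 1327.
Year 2021: gap = -1.8 × (9.2 - 5) = -7.56%, loss ≈ 22344 × 7.56/100 ≈ 1689.
Year 2022: gap = -1.8 × (6.04 - 5) = -1.872%, loss ≈ 22344 × 1.872/100 ≈ 418.
Year 2023: gap = -1.8 × (10.12 - 5) = -9.216%, loss ≈ 22344 × 9.216/100 ≈ 2059.
Year 2024: gap = -1.8 × (5.96 - 5) = -1.728%, loss ≈ 22344 × 1.728/100 ≈ 386.
Total lost output = 1327 + 1689 + 418 + 2059 + 386 = 5879 billion.

$5,879 billion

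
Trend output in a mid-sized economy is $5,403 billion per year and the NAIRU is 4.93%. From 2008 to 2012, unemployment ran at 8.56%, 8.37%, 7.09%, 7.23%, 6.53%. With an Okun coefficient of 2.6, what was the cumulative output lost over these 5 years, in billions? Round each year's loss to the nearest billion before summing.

Year 2008: gap = -2.6 × (8.56 - 4.93) = -9.438%, loss ≈ 5403 × 9.438/100 ≈ 510.
Year 2009: gap = -2.6 × (8.37 - 4.93) = -8.944%, loss ≈ 5403 × 8.944/100 ≈ 483.
Year 2010: gap = -2.6 × (7.09 - 4.93) = -5.616%, loss ≈ 5403 × 5.616/100 ≈ 303.
Year 2011: gap = -2.6 × (7.23 - 4.93) = -5.98%, loss ≈ 5403 × 5.98/100 ≈ 323.
Year 2012: gap = -2.6 × (6.53 - 4.93) = -4.16%, loss ≈ 5403 × 4.16/100 ≈ 225.
Total lost output = 510 + 483 + 303 + 323 + 225 = 1844 billion.

$1,844 billion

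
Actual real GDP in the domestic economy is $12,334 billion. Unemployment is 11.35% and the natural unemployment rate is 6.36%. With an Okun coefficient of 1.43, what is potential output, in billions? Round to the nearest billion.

Unemployment gap = 11.35 - 6.36 = 4.99 points, so output gap = -1.43 × 4.99 = -7.1357%.
Since Y = Y* × (1 + gap/100), Y* = 12334/0.928643 ≈ 13282 billion.

$13,282 billion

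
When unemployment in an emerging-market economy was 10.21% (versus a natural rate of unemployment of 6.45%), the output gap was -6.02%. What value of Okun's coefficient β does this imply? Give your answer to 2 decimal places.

Okun's law: output gap = -β × (u - u*).
-6.02 = -β × (10.21 - 6.45) = -β × 3.76, so β = 6.02/3.76 = 1.60.

β ≈ 1.60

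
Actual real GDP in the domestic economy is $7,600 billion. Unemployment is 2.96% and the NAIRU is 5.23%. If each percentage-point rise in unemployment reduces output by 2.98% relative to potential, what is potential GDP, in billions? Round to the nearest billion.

$7,118 billion

Unemployment gap = 2.96 - 5.23 = -2.27 points, so output gap = -2.98 × (-2.27) = 6.7646%.
Since Y = Y* × (1 + gap/100), Y* = 7600/1.067646 ≈ 7118 billion.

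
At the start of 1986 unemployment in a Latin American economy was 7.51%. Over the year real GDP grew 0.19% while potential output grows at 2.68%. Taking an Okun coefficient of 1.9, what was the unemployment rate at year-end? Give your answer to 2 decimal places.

Growth-rate Okun's law: g_Y = g_Y* - β × Δu, so Δu = (g_Y* - g_Y)/β.
Δu = (2.68 - 0.19)/1.9 = 2.49/1.9 = 1.31 percentage points.
Year-end unemployment = 7.51 + 1.31 = 8.82%.

8.82%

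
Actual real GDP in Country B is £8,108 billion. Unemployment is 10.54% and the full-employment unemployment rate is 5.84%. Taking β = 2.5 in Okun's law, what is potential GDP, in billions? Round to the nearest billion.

Unemployment gap = 10.54 - 5.84 = 4.7 points, so output gap = -2.5 × 4.7 = -11.75%.
Since Y = Y* × (1 + gap/100), Y* = 8108/0.8825 ≈ 9188 billion.

£9,188 billion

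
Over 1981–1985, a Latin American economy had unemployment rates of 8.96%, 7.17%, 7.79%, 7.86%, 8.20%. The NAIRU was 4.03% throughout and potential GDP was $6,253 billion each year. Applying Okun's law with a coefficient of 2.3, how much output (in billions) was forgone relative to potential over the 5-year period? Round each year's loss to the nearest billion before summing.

$2,853 billion

Year 1981: gap = -2.3 × (8.96 - 4.03) = -11.339%, loss ≈ 6253 × 11.339/100 ≈ 709.
Year 1982: gap = -2.3 × (7.17 - 4.03) = -7.222%, loss ≈ 6253 × 7.222/100 ≈ 452.
Year 1983: gap = -2.3 × (7.79 - 4.03) = -8.648%, loss ≈ 6253 × 8.648/100 ≈ 541.
Year 1984: gap = -2.3 × (7.86 - 4.03) = -8.809%, loss ≈ 6253 × 8.809/100 ≈ 551.
Year 1985: gap = -2.3 × (8.2 - 4.03) = -9.591%, loss ≈ 6253 × 9.591/100 ≈ 600.
Total lost output = 709 + 452 + 541 + 551 + 600 = 2853 billion.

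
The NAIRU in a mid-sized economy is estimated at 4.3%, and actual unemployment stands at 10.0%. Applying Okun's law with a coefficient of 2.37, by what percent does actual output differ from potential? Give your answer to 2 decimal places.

-13.51%

The unemployment gap is 10 - 4.3 = 5.7 percentage points.
Okun's law gives an output gap of -2.37 × 5.7 = -13.509%, i.e. 13.51% below potential.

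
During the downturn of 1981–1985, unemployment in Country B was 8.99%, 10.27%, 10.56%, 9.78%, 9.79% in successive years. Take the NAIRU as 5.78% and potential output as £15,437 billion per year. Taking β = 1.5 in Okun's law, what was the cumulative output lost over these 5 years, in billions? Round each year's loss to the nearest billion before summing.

£4,745 billion

Year 1981: gap = -1.5 × (8.99 - 5.78) = -4.815%, loss ≈ 15437 × 4.815/100 ≈ 743.
Year 1982: gap = -1.5 × (10.27 - 5.78) = -6.735%, loss ≈ 15437 × 6.735/100 ≈ 1040.
Year 1983: gap = -1.5 × (10.56 - 5.78) = -7.17%, loss ≈ 15437 × 7.17/100 ≈ 1107.
Year 1984: gap = -1.5 × (9.78 - 5.78) = -6%, loss ≈ 15437 × 6/100 ≈ 926.
Year 1985: gap = -1.5 × (9.79 - 5.78) = -6.015%, loss ≈ 15437 × 6.015/100 ≈ 929.
Total lost output = 743 + 1040 + 1107 + 926 + 929 = 4745 billion.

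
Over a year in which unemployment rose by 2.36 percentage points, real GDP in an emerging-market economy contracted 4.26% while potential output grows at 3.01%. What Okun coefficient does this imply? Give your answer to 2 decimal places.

Growth form: g_Y = g_Y* - β × Δu, so β = (g_Y* - g_Y)/Δu.
β = (3.01 + 4.26)/2.36 = 7.27/2.36 = 3.08.

β ≈ 3.08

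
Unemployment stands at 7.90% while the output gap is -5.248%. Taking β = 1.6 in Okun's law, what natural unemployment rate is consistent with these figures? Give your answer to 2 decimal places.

4.62%

From Okun's law, u - u* = -(output gap)/β = -(-5.248)/1.6 = 3.28 points.
So u* = 7.9 - 3.28 = 4.62%.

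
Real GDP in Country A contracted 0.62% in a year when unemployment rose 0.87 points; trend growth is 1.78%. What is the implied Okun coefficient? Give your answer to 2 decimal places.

β ≈ 2.76

Growth form: g_Y = g_Y* - β × Δu, so β = (g_Y* - g_Y)/Δu.
β = (1.78 + 0.62)/0.87 = 2.4/0.87 = 2.76.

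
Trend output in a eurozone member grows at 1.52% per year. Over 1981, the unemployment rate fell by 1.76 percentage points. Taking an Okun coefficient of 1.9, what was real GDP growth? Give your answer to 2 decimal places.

Growth-rate Okun's law: g_Y = g_Y* - β × Δu.
g_Y = 1.52 - 1.9 × (-1.76) = 1.52 + 3.344 = 4.864%, i.e. 4.86% to 2 d.p.

4.86%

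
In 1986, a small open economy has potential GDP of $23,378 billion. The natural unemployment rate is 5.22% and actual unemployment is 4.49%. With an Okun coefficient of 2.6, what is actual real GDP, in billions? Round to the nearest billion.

Unemployment gap = 4.49 - 5.22 = -0.73 points, so the output gap is -2.6 × (-0.73) = 1.898%.
Actual GDP = 23378 × (1 + 1.898/100) = 23378 × 1.01898 ≈ 23822 billion.

$23,822 billion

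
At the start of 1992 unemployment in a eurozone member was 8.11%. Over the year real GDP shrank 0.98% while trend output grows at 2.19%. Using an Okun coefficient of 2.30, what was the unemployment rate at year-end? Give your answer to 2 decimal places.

Growth-rate Okun's law: g_Y = g_Y* - β × Δu, so Δu = (g_Y* - g_Y)/β.
Δu = (2.19 + 0.98)/2.30 = 3.17/2.30 = 1.38 percentage points.
Year-end unemployment = 8.11 + 1.38 = 9.49%.

9.49%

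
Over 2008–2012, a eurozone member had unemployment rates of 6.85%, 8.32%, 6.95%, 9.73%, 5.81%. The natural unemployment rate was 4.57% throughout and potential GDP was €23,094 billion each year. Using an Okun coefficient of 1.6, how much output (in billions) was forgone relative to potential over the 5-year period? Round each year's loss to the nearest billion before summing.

€5,472 billion

Year 2008: gap = -1.6 × (6.85 - 4.57) = -3.648%, loss ≈ 23094 × 3.648/100 ≈ 842.
Year 2009: gap = -1.6 × (8.32 - 4.57) = -6%, loss ≈ 23094 × 6/100 ≈ 1386.
Year 2010: gap = -1.6 × (6.95 - 4.57) = -3.808%, loss ≈ 23094 × 3.808/100 ≈ 879.
Year 2011: gap = -1.6 × (9.73 - 4.57) = -8.256%, loss ≈ 23094 × 8.256/100 ≈ 1907.
Year 2012: gap = -1.6 × (5.81 - 4.57) = -1.984%, loss ≈ 23094 × 1.984/100 ≈ 458.
Total lost output = 842 + 1386 + 879 + 1907 + 458 = 5472 billion.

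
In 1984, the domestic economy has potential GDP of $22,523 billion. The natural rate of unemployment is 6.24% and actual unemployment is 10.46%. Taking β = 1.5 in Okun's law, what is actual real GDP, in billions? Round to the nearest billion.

Unemployment gap = 10.46 - 6.24 = 4.22 points, so the output gap is -1.5 × 4.22 = -6.33%.
Actual GDP = 22523 × (1 - 6.33/100) = 22523 × 0.9367 ≈ 21097 billion.

$21,097 billion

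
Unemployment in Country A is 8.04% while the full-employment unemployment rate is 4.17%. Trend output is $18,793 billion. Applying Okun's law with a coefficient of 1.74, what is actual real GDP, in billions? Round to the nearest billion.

Unemployment gap = 8.04 - 4.17 = 3.87 points, so the output gap is -1.74 × 3.87 = -6.7338%.
Actual GDP = 18793 × (1 - 6.7338/100) = 18793 × 0.932662 ≈ 17528 billion.

$17,528 billion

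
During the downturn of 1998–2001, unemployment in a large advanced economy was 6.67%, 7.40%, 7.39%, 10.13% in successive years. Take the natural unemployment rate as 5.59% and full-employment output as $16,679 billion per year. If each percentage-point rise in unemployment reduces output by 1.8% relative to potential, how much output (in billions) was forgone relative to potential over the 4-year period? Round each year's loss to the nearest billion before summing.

$2,770 billion

Year 1998: gap = -1.8 × (6.67 - 5.59) = -1.944%, loss ≈ 16679 × 1.944/100 ≈ 324.
Year 1999: gap = -1.8 × (7.4 - 5.59) = -3.258%, loss ≈ 16679 × 3.258/100 ≈ 543.
Year 2000: gap = -1.8 × (7.39 - 5.59) = -3.24%, loss ≈ 16679 × 3.24/100 ≈ 540.
Year 2001: gap = -1.8 × (10.13 - 5.59) = -8.172%, loss ≈ 16679 × 8.172/100 ≈ 1363.
Total lost output = 324 + 543 + 540 + 1363 = 2770 billion.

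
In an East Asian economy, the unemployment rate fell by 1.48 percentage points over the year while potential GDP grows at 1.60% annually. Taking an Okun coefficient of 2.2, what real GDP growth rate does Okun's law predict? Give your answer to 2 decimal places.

4.86%

Growth-rate Okun's law: g_Y = g_Y* - β × Δu.
g_Y = 1.60 - 2.2 × (-1.48) = 1.6 + 3.256 = 4.856%, i.e. 4.86% to 2 d.p.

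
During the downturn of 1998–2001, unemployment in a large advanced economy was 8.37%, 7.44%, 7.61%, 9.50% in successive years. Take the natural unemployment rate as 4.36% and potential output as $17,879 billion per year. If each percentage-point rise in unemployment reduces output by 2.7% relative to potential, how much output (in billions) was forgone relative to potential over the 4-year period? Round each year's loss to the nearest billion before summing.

Year 1998: gap = -2.7 × (8.37 - 4.36) = -10.827%, loss ≈ 17879 × 10.827/100 ≈ 1936.
Year 1999: gap = -2.7 × (7.44 - 4.36) = -8.316%, loss ≈ 17879 × 8.316/100 ≈ 1487.
Year 2000: gap = -2.7 × (7.61 - 4.36) = -8.775%, loss ≈ 17879 × 8.775/100 ≈ 1569.
Year 2001: gap = -2.7 × (9.5 - 4.36) = -13.878%, loss ≈ 17879 × 13.878/100 ≈ 2481.
Total lost output = 1936 + 1487 + 1569 + 2481 = 7473 billion.

$7,473 billion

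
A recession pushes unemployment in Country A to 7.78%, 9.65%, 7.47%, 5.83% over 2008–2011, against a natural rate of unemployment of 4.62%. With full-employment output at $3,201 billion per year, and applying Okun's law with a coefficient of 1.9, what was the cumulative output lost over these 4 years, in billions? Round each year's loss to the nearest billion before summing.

$745 billion

Year 2008: gap = -1.9 × (7.78 - 4.62) = -6.004%, loss ≈ 3201 × 6.004/100 ≈ 192.
Year 2009: gap = -1.9 × (9.65 - 4.62) = -9.557%, loss ≈ 3201 × 9.557/100 ≈ 306.
Year 2010: gap = -1.9 × (7.47 - 4.62) = -5.415%, loss ≈ 3201 × 5.415/100 ≈ 173.
Year 2011: gap = -1.9 × (5.83 - 4.62) = -2.299%, loss ≈ 3201 × 2.299/100 ≈ 74.
Total lost output = 192 + 306 + 173 + 74 = 745 billion.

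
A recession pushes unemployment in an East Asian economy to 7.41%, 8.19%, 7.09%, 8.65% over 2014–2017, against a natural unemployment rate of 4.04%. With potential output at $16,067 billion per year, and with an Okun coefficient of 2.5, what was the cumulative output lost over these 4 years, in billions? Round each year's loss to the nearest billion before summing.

$6,098 billion

Year 2014: gap = -2.5 × (7.41 - 4.04) = -8.425%, loss ≈ 16067 × 8.425/100 ≈ 1354.
Year 2015: gap = -2.5 × (8.19 - 4.04) = -10.375%, loss ≈ 16067 × 10.375/100 ≈ 1667.
Year 2016: gap = -2.5 × (7.09 - 4.04) = -7.625%, loss ≈ 16067 × 7.625/100 ≈ 1225.
Year 2017: gap = -2.5 × (8.65 - 4.04) = -11.525%, loss ≈ 16067 × 11.525/100 ≈ 1852.
Total lost output = 1354 + 1667 + 1225 + 1852 = 6098 billion.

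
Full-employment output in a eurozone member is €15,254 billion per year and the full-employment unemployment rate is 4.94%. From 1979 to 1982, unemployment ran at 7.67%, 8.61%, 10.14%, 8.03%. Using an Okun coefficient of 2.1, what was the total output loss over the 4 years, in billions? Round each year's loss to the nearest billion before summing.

Year 1979: gap = -2.1 × (7.67 - 4.94) = -5.733%, loss ≈ 15254 × 5.733/100 ≈ 875.
Year 1980: gap = -2.1 × (8.61 - 4.94) = -7.707%, loss ≈ 15254 × 7.707/100 ≈ 1176.
Year 1981: gap = -2.1 × (10.14 - 4.94) = -10.92%, loss ≈ 15254 × 10.92/100 ≈ 1666.
Year 1982: gap = -2.1 × (8.03 - 4.94) = -6.489%, loss ≈ 15254 × 6.489/100 ≈ 990.
Total lost output = 875 + 1176 + 1666 + 990 = 4707 billion.

€4,707 billion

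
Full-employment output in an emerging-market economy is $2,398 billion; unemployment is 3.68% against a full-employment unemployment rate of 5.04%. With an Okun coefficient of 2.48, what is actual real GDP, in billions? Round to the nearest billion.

Unemployment gap = 3.68 - 5.04 = -1.36 points, so the output gap is -2.48 × (-1.36) = 3.3728%.
Actual GDP = 2398 × (1 + 3.3728/100) = 2398 × 1.033728 ≈ 2479 billion.

$2,479 billion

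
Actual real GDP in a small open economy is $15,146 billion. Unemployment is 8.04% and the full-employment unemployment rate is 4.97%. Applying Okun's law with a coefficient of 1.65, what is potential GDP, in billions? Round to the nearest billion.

Unemployment gap = 8.04 - 4.97 = 3.07 points, so output gap = -1.65 × 3.07 = -5.0655%.
Since Y = Y* × (1 + gap/100), Y* = 15146/0.949345 ≈ 15954 billion.

$15,954 billion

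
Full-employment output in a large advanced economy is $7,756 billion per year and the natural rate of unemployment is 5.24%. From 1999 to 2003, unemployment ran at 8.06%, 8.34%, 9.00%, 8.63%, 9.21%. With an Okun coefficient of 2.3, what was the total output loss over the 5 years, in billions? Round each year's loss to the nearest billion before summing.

$3,040 billion

Year 1999: gap = -2.3 × (8.06 - 5.24) = -6.486%, loss ≈ 7756 × 6.486/100 ≈ 503.
Year 2000: gap = -2.3 × (8.34 - 5.24) = -7.13%, loss ≈ 7756 × 7.13/100 ≈ 553.
Year 2001: gap = -2.3 × (9 - 5.24) = -8.648%, loss ≈ 7756 × 8.648/100 ≈ 671.
Year 2002: gap = -2.3 × (8.63 - 5.24) = -7.797%, loss ≈ 7756 × 7.797/100 ≈ 605.
Year 2003: gap = -2.3 × (9.21 - 5.24) = -9.131%, loss ≈ 7756 × 9.131/100 ≈ 708.
Total lost output = 503 + 553 + 671 + 605 + 708 = 3040 billion.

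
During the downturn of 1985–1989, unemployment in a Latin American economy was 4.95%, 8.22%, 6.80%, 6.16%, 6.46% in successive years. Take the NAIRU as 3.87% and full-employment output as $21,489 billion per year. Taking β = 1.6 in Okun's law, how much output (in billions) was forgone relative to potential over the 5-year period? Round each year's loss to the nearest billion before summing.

Year 1985: gap = -1.6 × (4.95 - 3.87) = -1.728%, loss ≈ 21489 × 1.728/100 ≈ 371.
Year 1986: gap = -1.6 × (8.22 - 3.87) = -6.96%, loss ≈ 21489 × 6.96/100 ≈ 1496.
Year 1987: gap = -1.6 × (6.8 - 3.87) = -4.688%, loss ≈ 21489 × 4.688/100 ≈ 1007.
Year 1988: gap = -1.6 × (6.16 - 3.87) = -3.664%, loss ≈ 21489 × 3.664/100 ≈ 787.
Year 1989: gap = -1.6 × (6.46 - 3.87) = -4.144%, loss ≈ 21489 × 4.144/100 ≈ 891.
Total lost output = 371 + 1496 + 1007 + 787 + 891 = 4552 billion.

$4,552 billion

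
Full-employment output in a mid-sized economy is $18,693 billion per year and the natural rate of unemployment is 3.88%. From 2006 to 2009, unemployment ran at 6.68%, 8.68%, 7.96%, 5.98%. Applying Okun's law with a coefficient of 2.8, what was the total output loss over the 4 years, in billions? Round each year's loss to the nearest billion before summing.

$7,212 billion

Year 2006: gap = -2.8 × (6.68 - 3.88) = -7.84%, loss ≈ 18693 × 7.84/100 ≈ 1466.
Year 2007: gap = -2.8 × (8.68 - 3.88) = -13.44%, loss ≈ 18693 × 13.44/100 ≈ 2512.
Year 2008: gap = -2.8 × (7.96 - 3.88) = -11.424%, loss ≈ 18693 × 11.424/100 ≈ 2135.
Year 2009: gap = -2.8 × (5.98 - 3.88) = -5.88%, loss ≈ 18693 × 5.88/100 ≈ 1099.
Total lost output = 1466 + 2512 + 2135 + 1099 = 7212 billion.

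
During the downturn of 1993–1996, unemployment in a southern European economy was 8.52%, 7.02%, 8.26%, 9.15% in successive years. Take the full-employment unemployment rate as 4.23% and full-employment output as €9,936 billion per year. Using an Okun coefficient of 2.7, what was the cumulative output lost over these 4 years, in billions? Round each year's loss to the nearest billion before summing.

Year 1993: gap = -2.7 × (8.52 - 4.23) = -11.583%, loss ≈ 9936 × 11.583/100 ≈ 1151.
Year 1994: gap = -2.7 × (7.02 - 4.23) = -7.533%, loss ≈ 9936 × 7.533/100 ≈ 748.
Year 1995: gap = -2.7 × (8.26 - 4.23) = -10.881%, loss ≈ 9936 × 10.881/100 ≈ 1081.
Year 1996: gap = -2.7 × (9.15 - 4.23) = -13.284%, loss ≈ 9936 × 13.284/100 ≈ 1320.
Total lost output = 1151 + 748 + 1081 + 1320 = 4300 billion.

€4,300 billion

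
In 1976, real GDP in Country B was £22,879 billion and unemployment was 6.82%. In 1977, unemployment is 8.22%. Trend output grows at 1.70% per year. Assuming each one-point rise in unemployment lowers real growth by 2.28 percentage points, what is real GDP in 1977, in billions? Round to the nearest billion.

£22,538 billion

Δu = 8.22 - 6.82 = 1.4 points.
Okun's law (growth form): g_Y = g_Y* - β × Δu = 1.70 - 2.28 × (1.40) = 1.7 - 3.192 = -1.492%.
Real GDP in the next year = 22879 × (1 - 1.492/100) = 22879 × 0.98508 ≈ 22538 billion.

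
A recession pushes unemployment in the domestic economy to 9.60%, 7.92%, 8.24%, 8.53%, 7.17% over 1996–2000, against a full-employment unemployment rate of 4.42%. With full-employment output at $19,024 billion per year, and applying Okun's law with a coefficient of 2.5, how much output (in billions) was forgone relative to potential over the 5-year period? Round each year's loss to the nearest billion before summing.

Year 1996: gap = -2.5 × (9.6 - 4.42) = -12.95%, loss ≈ 19024 × 12.95/100 ≈ 2464.
Year 1997: gap = -2.5 × (7.92 - 4.42) = -8.75%, loss ≈ 19024 × 8.75/100 ≈ 1665.
Year 1998: gap = -2.5 × (8.24 - 4.42) = -9.55%, loss ≈ 19024 × 9.55/100 ≈ 1817.
Year 1999: gap = -2.5 × (8.53 - 4.42) = -10.275%, loss ≈ 19024 × 10.275/100 ≈ 1955.
Year 2000: gap = -2.5 × (7.17 - 4.42) = -6.875%, loss ≈ 19024 × 6.875/100 ≈ 1308.
Total lost output = 2464 + 1665 + 1817 + 1955 + 1308 = 9209 billion.

$9,209 billion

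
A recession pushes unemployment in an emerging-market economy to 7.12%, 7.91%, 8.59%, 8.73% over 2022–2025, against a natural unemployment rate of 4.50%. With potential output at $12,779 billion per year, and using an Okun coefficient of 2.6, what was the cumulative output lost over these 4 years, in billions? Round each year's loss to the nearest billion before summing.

$4,768 billion

Year 2022: gap = -2.6 × (7.12 - 4.5) = -6.812%, loss ≈ 12779 × 6.812/100 ≈ 871.
Year 2023: gap = -2.6 × (7.91 - 4.5) = -8.866%, loss ≈ 12779 × 8.866/100 ≈ 1133.
Year 2024: gap = -2.6 × (8.59 - 4.5) = -10.634%, loss ≈ 12779 × 10.634/100 ≈ 1359.
Year 2025: gap = -2.6 × (8.73 - 4.5) = -10.998%, loss ≈ 12779 × 10.998/100 ≈ 1405.
Total lost output = 871 + 1133 + 1359 + 1405 = 4768 billion.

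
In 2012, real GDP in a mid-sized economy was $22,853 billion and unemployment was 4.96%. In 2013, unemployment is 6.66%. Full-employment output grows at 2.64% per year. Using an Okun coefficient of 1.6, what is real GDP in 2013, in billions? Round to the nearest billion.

Δu = 6.66 - 4.96 = 1.7 points.
Okun's law (growth form): g_Y = g_Y* - β × Δu = 2.64 - 1.6 × (1.70) = 2.64 - 2.72 = -0.08%.
Real GDP in the next year = 22853 × (1 - 0.08/100) = 22853 × 0.9992 ≈ 22835 billion.

$22,835 billion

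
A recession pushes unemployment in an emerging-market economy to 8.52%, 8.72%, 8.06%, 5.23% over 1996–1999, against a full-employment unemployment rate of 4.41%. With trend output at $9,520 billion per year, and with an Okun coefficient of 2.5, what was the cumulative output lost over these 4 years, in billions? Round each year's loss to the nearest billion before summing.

Year 1996: gap = -2.5 × (8.52 - 4.41) = -10.275%, loss ≈ 9520 × 10.275/100 ≈ 978.
Year 1997: gap = -2.5 × (8.72 - 4.41) = -10.775%, loss ≈ 9520 × 10.775/100 ≈ 1026.
Year 1998: gap = -2.5 × (8.06 - 4.41) = -9.125%, loss ≈ 9520 × 9.125/100 ≈ 869.
Year 1999: gap = -2.5 × (5.23 - 4.41) = -2.05%, loss ≈ 9520 × 2.05/100 ≈ 195.
Total lost output = 978 + 1026 + 869 + 195 = 3068 billion.

$3,068 billion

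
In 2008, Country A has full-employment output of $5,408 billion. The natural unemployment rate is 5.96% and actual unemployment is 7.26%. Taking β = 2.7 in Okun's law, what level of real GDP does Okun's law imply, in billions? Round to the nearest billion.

$5,218 billion

Unemployment gap = 7.26 - 5.96 = 1.3 points, so the output gap is -2.7 × 1.3 = -3.51%.
Actual GDP = 5408 × (1 - 3.51/100) = 5408 × 0.9649 ≈ 5218 billion.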